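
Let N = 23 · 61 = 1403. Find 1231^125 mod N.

1048

Mod 23: 1231 ≡ 12; by Fermat, exponent reduces to 125 mod 22 = 15; 12^15 ≡ 13 (mod 23).
Mod 61: 1231 ≡ 11; by Fermat, exponent reduces to 125 mod 60 = 5; 11^5 ≡ 11 (mod 61).
Combine by CRT: x ≡ 13 (mod 23), x ≡ 11 (mod 61) ⇒ x ≡ 1048 (mod 1403).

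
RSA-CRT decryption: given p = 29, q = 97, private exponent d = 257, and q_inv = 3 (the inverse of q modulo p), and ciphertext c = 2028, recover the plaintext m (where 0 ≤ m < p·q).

d_p = d mod (p−1) = 257 mod 28 = 5; d_q = d mod (q−1) = 65.
m₁ = c^(d_p) mod p: c ≡ 27 (mod 29), and 27^5 mod 29 = 26.
m₂ = c^(d_q) mod q: c ≡ 88 (mod 97), and 88^65 mod 97 = 73.
h = q_inv·(m₁ − m₂) mod p = 3·(26 − 73) mod 29 = 4.
m = m₂ + h·q = 73 + 4·97 = 461.

461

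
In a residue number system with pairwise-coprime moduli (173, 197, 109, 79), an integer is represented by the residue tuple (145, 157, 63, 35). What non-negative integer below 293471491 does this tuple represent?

67327074

The moduli are pairwise coprime; N = 173·197·109·79 = 293471491.
N/173 = 1696367; 1696367 ≡ 102 (mod 173); 102·134 ≡ 1, so inverse 134.
N/197 = 1489703; 1489703 ≡ 186 (mod 197); 186·179 ≡ 1, so inverse 179.
N/109 = 2692399; 2692399 ≡ 99 (mod 109); 99·98 ≡ 1, so inverse 98.
N/79 = 3714829; 3714829 ≡ 12 (mod 79); 12·33 ≡ 1, so inverse 33.
x ≡ 145·1696367·134 + 157·1489703·179 + 63·2692399·98 + 35·3714829·33 = 95739033140.
95739033140 mod 293471491 = 67327074.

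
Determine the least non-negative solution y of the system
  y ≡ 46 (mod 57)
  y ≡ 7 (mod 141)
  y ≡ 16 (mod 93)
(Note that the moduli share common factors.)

Combine the congruences pairwise.
gcd(57, 141) = 3 and 3 | (7 − 46), so the pair is consistent; merging gives y ≡ 1699 (mod 2679), where 2679 = lcm(57, 141).
gcd(2679, 93) = 3 and 3 | (16 − 1699), so the pair is consistent; merging gives y ≡ 44563 (mod 83049), where 83049 = lcm(2679, 93).
The solution is unique modulo lcm(57, 141, 93) = 83049.

44563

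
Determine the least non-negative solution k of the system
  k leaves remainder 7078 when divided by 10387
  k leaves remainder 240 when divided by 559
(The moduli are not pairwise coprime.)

360236

gcd(10387, 559) = 13 and 13 | (240 − 7078), so the pair is consistent; merging gives k ≡ 360236 (mod 446641), where 446641 = lcm(10387, 559).
The solution is unique modulo lcm(10387, 559) = 446641.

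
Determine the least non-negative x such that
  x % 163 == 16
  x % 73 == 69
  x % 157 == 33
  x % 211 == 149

Combine the congruences pairwise.
From x ≡ 16 (mod 163) write x = 16 + 163t. Substituting into x ≡ 69 (mod 73) gives 163t ≡ 53 (mod 73), and since 17⁻¹ ≡ 43 (mod 73), t ≡ 16. Hence x ≡ 16 + 163·16 = 2624 (mod 11899).
From x ≡ 2624 (mod 11899) write x = 2624 + 11899t. Substituting into x ≡ 33 (mod 157) gives 11899t ≡ 78 (mod 157), and since 124⁻¹ ≡ 19 (mod 157), t ≡ 69. Hence x ≡ 2624 + 11899·69 = 823655 (mod 1868143).
From x ≡ 823655 (mod 1868143) write x = 823655 + 1868143t. Substituting into x ≡ 149 (mod 211) gives 1868143t ≡ 27 (mod 211), and since 160⁻¹ ≡ 91 (mod 211), t ≡ 136. Hence x ≡ 823655 + 1868143·136 = 254891103 (mod 394178173).

254891103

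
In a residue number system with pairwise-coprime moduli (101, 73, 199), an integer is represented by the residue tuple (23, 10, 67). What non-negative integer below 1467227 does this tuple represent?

1403216

Combine the congruences pairwise.
From x ≡ 23 (mod 101) write x = 23 + 101t. Substituting into x ≡ 10 (mod 73) gives 101t ≡ 60 (mod 73), and since 28⁻¹ ≡ 60 (mod 73), t ≡ 23. Hence x ≡ 23 + 101·23 = 2346 (mod 7373).
From x ≡ 2346 (mod 7373) write x = 2346 + 7373t. Substituting into x ≡ 67 (mod 199) gives 7373t ≡ 109 (mod 199), and since 10⁻¹ ≡ 20 (mod 199), t ≡ 190. Hence x ≡ 2346 + 7373·190 = 1403216 (mod 1467227).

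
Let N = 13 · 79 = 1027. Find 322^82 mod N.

822

Mod 13: 322 ≡ 10; by Fermat, exponent reduces to 82 mod 12 = 10; 10^10 ≡ 3 (mod 13).
Mod 79: 322 ≡ 6; by Fermat, exponent reduces to 82 mod 78 = 4; 6^4 ≡ 32 (mod 79).
Combine by CRT: x ≡ 3 (mod 13), x ≡ 32 (mod 79) ⇒ x ≡ 822 (mod 1027).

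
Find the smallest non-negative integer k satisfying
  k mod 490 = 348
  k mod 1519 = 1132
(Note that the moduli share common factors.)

gcd(490, 1519) = 49 and 49 | (1132 − 348), so the pair is consistent; merging gives k ≡ 7208 (mod 15190), where 15190 = lcm(490, 1519).
The solution is unique modulo lcm(490, 1519) = 15190.

7208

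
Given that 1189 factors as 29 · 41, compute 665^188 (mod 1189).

1067

Mod 29: 665 ≡ 27; by Fermat, exponent reduces to 188 mod 28 = 20; 27^20 ≡ 23 (mod 29).
Mod 41: 665 ≡ 9; by Fermat, exponent reduces to 188 mod 40 = 28; 9^28 ≡ 1 (mod 41).
Combine by CRT: x ≡ 23 (mod 29), x ≡ 1 (mod 41) ⇒ x ≡ 1067 (mod 1189).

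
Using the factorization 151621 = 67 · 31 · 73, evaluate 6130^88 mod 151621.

Mod 67: 6130 ≡ 33; by Fermat, exponent reduces to 88 mod 66 = 22; 33^22 ≡ 29 (mod 67).
Mod 31: 6130 ≡ 23; by Fermat, exponent reduces to 88 mod 30 = 28; 23^28 ≡ 16 (mod 31).
Mod 73: 6130 ≡ 71; by Fermat, exponent reduces to 88 mod 72 = 16; 71^16 ≡ 55 (mod 73).
Combine by CRT: x ≡ 29 (mod 67), x ≡ 16 (mod 31), x ≡ 55 (mod 73) ⇒ x ≡ 123644 (mod 151621).

123644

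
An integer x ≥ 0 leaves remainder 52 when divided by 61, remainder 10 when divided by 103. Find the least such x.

113

From x ≡ 52 (mod 61) write x = 52 + 61t. Substituting into x ≡ 10 (mod 103) gives 61t ≡ 61 (mod 103), and since 61⁻¹ ≡ 76 (mod 103), t ≡ 1. Hence x ≡ 52 + 61·1 = 113 (mod 6283).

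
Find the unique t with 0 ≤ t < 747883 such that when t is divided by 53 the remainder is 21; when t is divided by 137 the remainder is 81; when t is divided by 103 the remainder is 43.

199142

Combine the congruences pairwise.
From t ≡ 21 (mod 53) write t = 21 + 53s. Substituting into t ≡ 81 (mod 137) gives 53s ≡ 60 (mod 137), and since 53⁻¹ ≡ 106 (mod 137), s ≡ 58. Hence t ≡ 21 + 53·58 = 3095 (mod 7261).
From t ≡ 3095 (mod 7261) write t = 3095 + 7261s. Substituting into t ≡ 43 (mod 103) gives 7261s ≡ 38 (mod 103), and since 51⁻¹ ≡ 101 (mod 103), s ≡ 27. Hence t ≡ 3095 + 7261·27 = 199142 (mod 747883).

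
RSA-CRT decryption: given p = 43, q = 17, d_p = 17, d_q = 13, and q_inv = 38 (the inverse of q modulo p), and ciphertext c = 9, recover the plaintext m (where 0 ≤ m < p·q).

246

m₁ = c^(d_p) mod p: c ≡ 9 (mod 43), and 9^17 mod 43 = 31.
m₂ = c^(d_q) mod q: c ≡ 9 (mod 17), and 9^13 mod 17 = 8.
h = q_inv·(m₁ − m₂) mod p = 38·(31 − 8) mod 43 = 14.
m = m₂ + h·q = 8 + 14·17 = 246.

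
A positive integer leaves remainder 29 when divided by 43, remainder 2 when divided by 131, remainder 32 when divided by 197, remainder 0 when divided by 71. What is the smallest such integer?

From a ≡ 29 (mod 43) write a = 29 + 43t. Substituting into a ≡ 2 (mod 131) gives 43t ≡ 104 (mod 131), and since 43⁻¹ ≡ 64 (mod 131), t ≡ 106. Hence a ≡ 29 + 43·106 = 4587 (mod 5633).
From a ≡ 4587 (mod 5633) write a = 4587 + 5633t. Substituting into a ≡ 32 (mod 197) gives 5633t ≡ 173 (mod 197), and since 117⁻¹ ≡ 32 (mod 197), t ≡ 20. Hence a ≡ 4587 + 5633·20 = 117247 (mod 1109701).
From a ≡ 117247 (mod 1109701) write a = 117247 + 1109701t. Substituting into a ≡ 0 (mod 71) gives 1109701t ≡ 45 (mod 71), and since 42⁻¹ ≡ 22 (mod 71), t ≡ 67. Hence a ≡ 117247 + 1109701·67 = 74467214 (mod 78788771).

74467214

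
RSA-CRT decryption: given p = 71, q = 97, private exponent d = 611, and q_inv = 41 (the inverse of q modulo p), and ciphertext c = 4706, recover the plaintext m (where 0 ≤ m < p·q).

d_p = d mod (p−1) = 611 mod 70 = 51; d_q = d mod (q−1) = 35.
m₁ = c^(d_p) mod p: c ≡ 20 (mod 71), and 20^51 mod 71 = 45.
m₂ = c^(d_q) mod q: c ≡ 50 (mod 97), and 50^35 mod 97 = 64.
h = q_inv·(m₁ − m₂) mod p = 41·(45 − 64) mod 71 = 2.
m = m₂ + h·q = 64 + 2·97 = 258.

258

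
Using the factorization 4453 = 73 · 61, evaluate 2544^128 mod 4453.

2099

Mod 73: 2544 ≡ 62; by Fermat, exponent reduces to 128 mod 72 = 56; 62^56 ≡ 55 (mod 73).
Mod 61: 2544 ≡ 43; by Fermat, exponent reduces to 128 mod 60 = 8; 43^8 ≡ 25 (mod 61).
Combine by CRT: x ≡ 55 (mod 73), x ≡ 25 (mod 61) ⇒ x ≡ 2099 (mod 4453).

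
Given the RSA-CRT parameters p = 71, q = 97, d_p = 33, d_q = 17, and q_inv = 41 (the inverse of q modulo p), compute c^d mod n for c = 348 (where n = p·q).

m₁ = c^(d_p) mod p: c ≡ 64 (mod 71), and 64^33 mod 71 = 29.
m₂ = c^(d_q) mod q: c ≡ 57 (mod 97), and 57^17 mod 97 = 15.
h = q_inv·(m₁ − m₂) mod p = 41·(29 − 15) mod 71 = 6.
m = m₂ + h·q = 15 + 6·97 = 597.

597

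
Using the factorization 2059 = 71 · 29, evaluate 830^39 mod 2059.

1092

Mod 71: 830 ≡ 49; 49^39 ≡ 27 (mod 71).
Mod 29: 830 ≡ 18; by Fermat, exponent reduces to 39 mod 28 = 11; 18^11 ≡ 19 (mod 29).
Combine by CRT: x ≡ 27 (mod 71), x ≡ 19 (mod 29) ⇒ x ≡ 1092 (mod 2059).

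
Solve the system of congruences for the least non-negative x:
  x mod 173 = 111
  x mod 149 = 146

Combine the congruences pairwise.
From x ≡ 111 (mod 173) write x = 111 + 173t. Substituting into x ≡ 146 (mod 149) gives 173t ≡ 35 (mod 149), and since 24⁻¹ ≡ 118 (mod 149), t ≡ 107. Hence x ≡ 111 + 173·107 = 18622 (mod 25777).

18622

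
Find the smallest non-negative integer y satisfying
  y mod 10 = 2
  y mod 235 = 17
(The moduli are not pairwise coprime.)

gcd(10, 235) = 5 and 5 | (17 − 2), so the pair is consistent; merging gives y ≡ 252 (mod 470), where 470 = lcm(10, 235).
The solution is unique modulo lcm(10, 235) = 470.

252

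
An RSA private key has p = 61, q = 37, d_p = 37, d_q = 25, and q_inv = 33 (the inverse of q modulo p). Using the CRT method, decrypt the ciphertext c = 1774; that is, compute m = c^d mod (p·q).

350

m₁ = c^(d_p) mod p: c ≡ 5 (mod 61), and 5^37 mod 61 = 45.
m₂ = c^(d_q) mod q: c ≡ 35 (mod 37), and 35^25 mod 37 = 17.
h = q_inv·(m₁ − m₂) mod p = 33·(45 − 17) mod 61 = 9.
m = m₂ + h·q = 17 + 9·37 = 350.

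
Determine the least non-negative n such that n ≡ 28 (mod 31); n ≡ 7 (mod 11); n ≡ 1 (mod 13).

183

Combine the congruences pairwise.
From n ≡ 28 (mod 31) write n = 28 + 31t. Substituting into n ≡ 7 (mod 11) gives 31t ≡ 1 (mod 11), and since 9⁻¹ ≡ 5 (mod 11), t ≡ 5. Hence n ≡ 28 + 31·5 = 183 (mod 341).
From n ≡ 183 (mod 341) write n = 183 + 341t. Substituting into n ≡ 1 (mod 13) gives 341t ≡ 0 (mod 13), and since 3⁻¹ ≡ 9 (mod 13), t ≡ 0. Hence n ≡ 183 + 341·0 = 183 (mod 4433).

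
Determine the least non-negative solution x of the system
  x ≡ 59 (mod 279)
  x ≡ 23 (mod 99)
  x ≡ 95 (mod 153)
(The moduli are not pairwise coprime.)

gcd(279, 99) = 9 and 9 | (23 − 59), so the pair is consistent; merging gives x ≡ 617 (mod 3069), where 3069 = lcm(279, 99).
gcd(3069, 153) = 9 and 9 | (95 − 617), so the pair is consistent; merging gives x ≡ 31307 (mod 52173), where 52173 = lcm(3069, 153).
The solution is unique modulo lcm(279, 99, 153) = 52173.

31307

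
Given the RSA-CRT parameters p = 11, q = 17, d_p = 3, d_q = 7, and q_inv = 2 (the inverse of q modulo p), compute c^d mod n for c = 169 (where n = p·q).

m₁ = c^(d_p) mod p: c ≡ 4 (mod 11), and 4^3 mod 11 = 9.
m₂ = c^(d_q) mod q: c ≡ 16 (mod 17), and 16^7 mod 17 = 16.
h = q_inv·(m₁ − m₂) mod p = 2·(9 − 16) mod 11 = 8.
m = m₂ + h·q = 16 + 8·17 = 152.

152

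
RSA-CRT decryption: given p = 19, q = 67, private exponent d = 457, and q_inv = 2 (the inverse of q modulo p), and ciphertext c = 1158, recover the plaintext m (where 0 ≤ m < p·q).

d_p = d mod (p−1) = 457 mod 18 = 7; d_q = d mod (q−1) = 61.
m₁ = c^(d_p) mod p: c ≡ 18 (mod 19), and 18^7 mod 19 = 18.
m₂ = c^(d_q) mod q: c ≡ 19 (mod 67), and 19^61 mod 67 = 10.
h = q_inv·(m₁ − m₂) mod p = 2·(18 − 10) mod 19 = 16.
m = m₂ + h·q = 10 + 16·67 = 1082.

1082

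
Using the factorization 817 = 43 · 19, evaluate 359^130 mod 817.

Mod 43: 359 ≡ 15; by Fermat, exponent reduces to 130 mod 42 = 4; 15^4 ≡ 14 (mod 43).
Mod 19: 359 ≡ 17; by Fermat, exponent reduces to 130 mod 18 = 4; 17^4 ≡ 16 (mod 19).
Combine by CRT: x ≡ 14 (mod 43), x ≡ 16 (mod 19) ⇒ x ≡ 358 (mod 817).

358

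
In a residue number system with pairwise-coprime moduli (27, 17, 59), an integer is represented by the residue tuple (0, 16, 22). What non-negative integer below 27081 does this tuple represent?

The moduli are pairwise coprime; N = 27·17·59 = 27081.
N/27 = 1003; 1003 ≡ 4 (mod 27); 4·7 ≡ 1, so inverse 7.
N/17 = 1593; 1593 ≡ 12 (mod 17); 12·10 ≡ 1, so inverse 10.
N/59 = 459; 459 ≡ 46 (mod 59); 46·9 ≡ 1, so inverse 9.
x ≡ 0·1003·7 + 16·1593·10 + 22·459·9 = 345762.
345762 mod 27081 = 20790.

20790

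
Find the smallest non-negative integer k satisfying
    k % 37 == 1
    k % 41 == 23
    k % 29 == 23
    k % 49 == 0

1983275

Combine the congruences pairwise.
From k ≡ 1 (mod 37) write k = 1 + 37t. Substituting into k ≡ 23 (mod 41) gives 37t ≡ 22 (mod 41), and since 37⁻¹ ≡ 10 (mod 41), t ≡ 15. Hence k ≡ 1 + 37·15 = 556 (mod 1517).
From k ≡ 556 (mod 1517) write k = 556 + 1517t. Substituting into k ≡ 23 (mod 29) gives 1517t ≡ 18 (mod 29), and since 9⁻¹ ≡ 13 (mod 29), t ≡ 2. Hence k ≡ 556 + 1517·2 = 3590 (mod 43993).
From k ≡ 3590 (mod 43993) write k = 3590 + 43993t. Substituting into k ≡ 0 (mod 49) gives 43993t ≡ 36 (mod 49), and since 40⁻¹ ≡ 38 (mod 49), t ≡ 45. Hence k ≡ 3590 + 43993·45 = 1983275 (mod 2155657).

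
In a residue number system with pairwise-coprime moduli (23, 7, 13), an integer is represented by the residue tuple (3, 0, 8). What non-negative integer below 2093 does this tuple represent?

The moduli are pairwise coprime; N = 23·7·13 = 2093.
N/23 = 91; 91 ≡ 22 (mod 23); 22·22 ≡ 1, so inverse 22.
N/7 = 299; 299 ≡ 5 (mod 7); 5·3 ≡ 1, so inverse 3.
N/13 = 161; 161 ≡ 5 (mod 13); 5·8 ≡ 1, so inverse 8.
x ≡ 3·91·22 + 0·299·3 + 8·161·8 = 16310.
16310 mod 2093 = 1659.

1659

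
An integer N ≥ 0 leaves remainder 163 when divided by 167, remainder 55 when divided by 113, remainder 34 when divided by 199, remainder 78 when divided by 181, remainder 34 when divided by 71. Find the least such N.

31731642942

Combine the congruences pairwise.
From N ≡ 163 (mod 167) write N = 163 + 167t. Substituting into N ≡ 55 (mod 113) gives 167t ≡ 5 (mod 113), and since 54⁻¹ ≡ 90 (mod 113), t ≡ 111. Hence N ≡ 163 + 167·111 = 18700 (mod 18871).
From N ≡ 18700 (mod 18871) write N = 18700 + 18871t. Substituting into N ≡ 34 (mod 199) gives 18871t ≡ 40 (mod 199), and since 165⁻¹ ≡ 158 (mod 199), t ≡ 151. Hence N ≡ 18700 + 18871·151 = 2868221 (mod 3755329).
From N ≡ 2868221 (mod 3755329) write N = 2868221 + 3755329t. Substituting into N ≡ 78 (mod 181) gives 3755329t ≡ 164 (mod 181), and since 122⁻¹ ≡ 46 (mod 181), t ≡ 123. Hence N ≡ 2868221 + 3755329·123 = 464773688 (mod 679714549).
From N ≡ 464773688 (mod 679714549) write N = 464773688 + 679714549t. Substituting into N ≡ 34 (mod 71) gives 679714549t ≡ 14 (mod 71), and since 25⁻¹ ≡ 54 (mod 71), t ≡ 46. Hence N ≡ 464773688 + 679714549·46 = 31731642942 (mod 48259732979).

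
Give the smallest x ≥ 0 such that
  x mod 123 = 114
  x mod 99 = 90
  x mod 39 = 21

40581

gcd(123, 99) = 3 and 3 | (90 − 114), so the pair is consistent; merging gives x ≡ 4050 (mod 4059), where 4059 = lcm(123, 99).
gcd(4059, 39) = 3 and 3 | (21 − 4050), so the pair is consistent; merging gives x ≡ 40581 (mod 52767), where 52767 = lcm(4059, 39).
The solution is unique modulo lcm(123, 99, 39) = 52767.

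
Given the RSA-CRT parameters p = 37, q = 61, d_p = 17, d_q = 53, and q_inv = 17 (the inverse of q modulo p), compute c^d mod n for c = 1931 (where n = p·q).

1496

m₁ = c^(d_p) mod p: c ≡ 7 (mod 37), and 7^17 mod 37 = 16.
m₂ = c^(d_q) mod q: c ≡ 40 (mod 61), and 40^53 mod 61 = 32.
h = q_inv·(m₁ − m₂) mod p = 17·(16 − 32) mod 37 = 24.
m = m₂ + h·q = 32 + 24·61 = 1496.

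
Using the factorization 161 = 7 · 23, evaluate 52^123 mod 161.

Mod 7: 52 ≡ 3; by Fermat, exponent reduces to 123 mod 6 = 3; 3^3 ≡ 6 (mod 7).
Mod 23: 52 ≡ 6; by Fermat, exponent reduces to 123 mod 22 = 13; 6^13 ≡ 13 (mod 23).
Combine by CRT: x ≡ 6 (mod 7), x ≡ 13 (mod 23) ⇒ x ≡ 13 (mod 161).

13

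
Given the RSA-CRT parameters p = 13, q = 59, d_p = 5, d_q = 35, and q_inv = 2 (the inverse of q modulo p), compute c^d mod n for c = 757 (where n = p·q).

9

m₁ = c^(d_p) mod p: c ≡ 3 (mod 13), and 3^5 mod 13 = 9.
m₂ = c^(d_q) mod q: c ≡ 49 (mod 59), and 49^35 mod 59 = 9.
h = q_inv·(m₁ − m₂) mod p = 2·(9 − 9) mod 13 = 0.
m = m₂ + h·q = 9 + 0·59 = 9.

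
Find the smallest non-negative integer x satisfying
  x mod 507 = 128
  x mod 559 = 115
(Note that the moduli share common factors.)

5705

Combine the congruences pairwise.
gcd(507, 559) = 13 and 13 | (115 − 128), so the pair is consistent; merging gives x ≡ 5705 (mod 21801), where 21801 = lcm(507, 559).
The solution is unique modulo lcm(507, 559) = 21801.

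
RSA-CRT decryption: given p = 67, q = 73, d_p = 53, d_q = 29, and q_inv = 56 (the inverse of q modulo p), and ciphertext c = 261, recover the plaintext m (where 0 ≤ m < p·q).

2362

m₁ = c^(d_p) mod p: c ≡ 60 (mod 67), and 60^53 mod 67 = 17.
m₂ = c^(d_q) mod q: c ≡ 42 (mod 73), and 42^29 mod 73 = 26.
h = q_inv·(m₁ − m₂) mod p = 56·(17 − 26) mod 67 = 32.
m = m₂ + h·q = 26 + 32·73 = 2362.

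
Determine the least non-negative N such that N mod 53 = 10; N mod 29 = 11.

Combine the congruences pairwise.
From N ≡ 10 (mod 53) write N = 10 + 53t. Substituting into N ≡ 11 (mod 29) gives 53t ≡ 1 (mod 29), and since 24⁻¹ ≡ 23 (mod 29), t ≡ 23. Hence N ≡ 10 + 53·23 = 1229 (mod 1537).

1229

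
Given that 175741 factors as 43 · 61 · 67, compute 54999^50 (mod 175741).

Mod 43: 54999 ≡ 2; by Fermat, exponent reduces to 50 mod 42 = 8; 2^8 ≡ 41 (mod 43).
Mod 61: 54999 ≡ 38; 38^50 ≡ 60 (mod 61).
Mod 67: 54999 ≡ 59; 59^50 ≡ 40 (mod 67).
Combine by CRT: x ≡ 41 (mod 43), x ≡ 60 (mod 61), x ≡ 40 (mod 67) ⇒ x ≡ 43858 (mod 175741).

43858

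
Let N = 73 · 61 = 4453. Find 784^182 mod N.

Mod 73: 784 ≡ 54; by Fermat, exponent reduces to 182 mod 72 = 38; 54^38 ≡ 69 (mod 73).
Mod 61: 784 ≡ 52; by Fermat, exponent reduces to 182 mod 60 = 2; 52^2 ≡ 20 (mod 61).
Combine by CRT: x ≡ 69 (mod 73), x ≡ 20 (mod 61) ⇒ x ≡ 142 (mod 4453).

142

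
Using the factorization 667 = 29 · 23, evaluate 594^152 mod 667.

Mod 29: 594 ≡ 14; by Fermat, exponent reduces to 152 mod 28 = 12; 14^12 ≡ 25 (mod 29).
Mod 23: 594 ≡ 19; by Fermat, exponent reduces to 152 mod 22 = 20; 19^20 ≡ 13 (mod 23).
Combine by CRT: x ≡ 25 (mod 29), x ≡ 13 (mod 23) ⇒ x ≡ 634 (mod 667).

634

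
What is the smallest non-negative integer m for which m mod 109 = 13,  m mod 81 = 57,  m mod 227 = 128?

140187

From m ≡ 13 (mod 109) write m = 13 + 109t. Substituting into m ≡ 57 (mod 81) gives 109t ≡ 44 (mod 81), and since 28⁻¹ ≡ 55 (mod 81), t ≡ 71. Hence m ≡ 13 + 109·71 = 7752 (mod 8829).
From m ≡ 7752 (mod 8829) write m = 7752 + 8829t. Substituting into m ≡ 128 (mod 227) gives 8829t ≡ 94 (mod 227), and since 203⁻¹ ≡ 104 (mod 227), t ≡ 15. Hence m ≡ 7752 + 8829·15 = 140187 (mod 2004183).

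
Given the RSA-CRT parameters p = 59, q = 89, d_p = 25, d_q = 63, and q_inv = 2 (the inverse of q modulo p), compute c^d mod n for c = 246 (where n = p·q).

m₁ = c^(d_p) mod p: c ≡ 10 (mod 59), and 10^25 mod 59 = 2.
m₂ = c^(d_q) mod q: c ≡ 68 (mod 89), and 68^63 mod 89 = 18.
h = q_inv·(m₁ − m₂) mod p = 2·(2 − 18) mod 59 = 27.
m = m₂ + h·q = 18 + 27·89 = 2421.

2421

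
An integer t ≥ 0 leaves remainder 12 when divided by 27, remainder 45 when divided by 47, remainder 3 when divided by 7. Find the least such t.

The moduli are pairwise coprime; N = 27·47·7 = 8883.
N/27 = 329; 329 ≡ 5 (mod 27); 5·11 ≡ 1, so inverse 11.
N/47 = 189; 189 ≡ 1 (mod 47), inverse 1.
N/7 = 1269; 1269 ≡ 2 (mod 7); 2·4 ≡ 1, so inverse 4.
t ≡ 12·329·11 + 45·189·1 + 3·1269·4 = 67161.
67161 mod 8883 = 4980.

4980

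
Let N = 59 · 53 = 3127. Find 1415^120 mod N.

Mod 59: 1415 ≡ 58; by Fermat, exponent reduces to 120 mod 58 = 4; 58^4 ≡ 1 (mod 59).
Mod 53: 1415 ≡ 37; by Fermat, exponent reduces to 120 mod 52 = 16; 37^16 ≡ 15 (mod 53).
Combine by CRT: x ≡ 1 (mod 59), x ≡ 15 (mod 53) ⇒ x ≡ 1181 (mod 3127).

1181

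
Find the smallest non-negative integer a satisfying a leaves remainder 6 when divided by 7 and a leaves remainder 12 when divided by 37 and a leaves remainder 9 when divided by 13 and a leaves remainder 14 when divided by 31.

15700

The moduli are pairwise coprime; N = 7·37·13·31 = 104377.
N/7 = 14911; 14911 ≡ 1 (mod 7), inverse 1.
N/37 = 2821; 2821 ≡ 9 (mod 37); 9·33 ≡ 1, so inverse 33.
N/13 = 8029; 8029 ≡ 8 (mod 13); 8·5 ≡ 1, so inverse 5.
N/31 = 3367; 3367 ≡ 19 (mod 31); 19·18 ≡ 1, so inverse 18.
a ≡ 6·14911·1 + 12·2821·33 + 9·8029·5 + 14·3367·18 = 2416371.
2416371 mod 104377 = 15700.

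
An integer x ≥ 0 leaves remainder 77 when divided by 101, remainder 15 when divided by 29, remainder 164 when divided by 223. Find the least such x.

From x ≡ 77 (mod 101) write x = 77 + 101t. Substituting into x ≡ 15 (mod 29) gives 101t ≡ 25 (mod 29), and since 14⁻¹ ≡ 27 (mod 29), t ≡ 8. Hence x ≡ 77 + 101·8 = 885 (mod 2929).
From x ≡ 885 (mod 2929) write x = 885 + 2929t. Substituting into x ≡ 164 (mod 223) gives 2929t ≡ 171 (mod 223), and since 30⁻¹ ≡ 171 (mod 223), t ≡ 28. Hence x ≡ 885 + 2929·28 = 82897 (mod 653167).

82897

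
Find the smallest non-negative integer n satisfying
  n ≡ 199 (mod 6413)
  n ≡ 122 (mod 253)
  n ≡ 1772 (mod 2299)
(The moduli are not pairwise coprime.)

1045518

gcd(6413, 253) = 11 and 11 | (122 − 199), so the pair is consistent; merging gives n ≡ 13025 (mod 147499), where 147499 = lcm(6413, 253).
gcd(147499, 2299) = 121 and 121 | (1772 − 13025), so the pair is consistent; merging gives n ≡ 1045518 (mod 2802481), where 2802481 = lcm(147499, 2299).
The solution is unique modulo lcm(6413, 253, 2299) = 2802481.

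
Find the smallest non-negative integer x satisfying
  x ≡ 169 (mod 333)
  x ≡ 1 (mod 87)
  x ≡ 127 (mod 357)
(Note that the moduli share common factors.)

gcd(333, 87) = 3 and 3 | (1 − 169), so the pair is consistent; merging gives x ≡ 5830 (mod 9657), where 9657 = lcm(333, 87).
gcd(9657, 357) = 3 and 3 | (127 − 5830), so the pair is consistent; merging gives x ≡ 585250 (mod 1149183), where 1149183 = lcm(9657, 357).
The solution is unique modulo lcm(333, 87, 357) = 1149183.

585250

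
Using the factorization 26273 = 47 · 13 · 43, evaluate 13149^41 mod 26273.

14510

Mod 47: 13149 ≡ 36; 36^41 ≡ 34 (mod 47).
Mod 13: 13149 ≡ 6; by Fermat, exponent reduces to 41 mod 12 = 5; 6^5 ≡ 2 (mod 13).
Mod 43: 13149 ≡ 34; 34^41 ≡ 19 (mod 43).
Combine by CRT: x ≡ 34 (mod 47), x ≡ 2 (mod 13), x ≡ 19 (mod 43) ⇒ x ≡ 14510 (mod 26273).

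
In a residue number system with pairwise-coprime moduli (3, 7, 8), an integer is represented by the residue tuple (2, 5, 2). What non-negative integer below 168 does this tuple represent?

From x ≡ 2 (mod 3) write x = 2 + 3t. Substituting into x ≡ 5 (mod 7) gives 3t ≡ 3 (mod 7), and since 3⁻¹ ≡ 5 (mod 7), t ≡ 1. Hence x ≡ 2 + 3·1 = 5 (mod 21).
From x ≡ 5 (mod 21) write x = 5 + 21t. Substituting into x ≡ 2 (mod 8) gives 21t ≡ 5 (mod 8), and since 5⁻¹ ≡ 5 (mod 8), t ≡ 1. Hence x ≡ 5 + 21·1 = 26 (mod 168).

26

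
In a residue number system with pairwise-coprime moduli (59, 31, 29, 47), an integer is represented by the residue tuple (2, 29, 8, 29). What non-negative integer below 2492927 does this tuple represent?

2108308

The moduli are pairwise coprime; N = 59·31·29·47 = 2492927.
N/59 = 42253; 42253 ≡ 9 (mod 59); 9·46 ≡ 1, so inverse 46.
N/31 = 80417; 80417 ≡ 3 (mod 31); 3·21 ≡ 1, so inverse 21.
N/29 = 85963; 85963 ≡ 7 (mod 29); 7·25 ≡ 1, so inverse 25.
N/47 = 53041; 53041 ≡ 25 (mod 47); 25·32 ≡ 1, so inverse 32.
x ≡ 2·42253·46 + 29·80417·21 + 8·85963·25 + 29·53041·32 = 119275877.
119275877 mod 2492927 = 2108308.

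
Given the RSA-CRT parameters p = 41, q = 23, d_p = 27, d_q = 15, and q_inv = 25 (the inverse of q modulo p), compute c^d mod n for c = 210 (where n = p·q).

m₁ = c^(d_p) mod p: c ≡ 5 (mod 41), and 5^27 mod 41 = 20.
m₂ = c^(d_q) mod q: c ≡ 3 (mod 23), and 3^15 mod 23 = 12.
h = q_inv·(m₁ − m₂) mod p = 25·(20 − 12) mod 41 = 36.
m = m₂ + h·q = 12 + 36·23 = 840.

840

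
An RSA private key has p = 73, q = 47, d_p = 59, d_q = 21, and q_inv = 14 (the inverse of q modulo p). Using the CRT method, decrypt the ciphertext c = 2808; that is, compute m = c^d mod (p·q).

m₁ = c^(d_p) mod p: c ≡ 34 (mod 73), and 34^59 mod 73 = 11.
m₂ = c^(d_q) mod q: c ≡ 35 (mod 47), and 35^21 mod 47 = 31.
h = q_inv·(m₁ − m₂) mod p = 14·(11 − 31) mod 73 = 12.
m = m₂ + h·q = 31 + 12·47 = 595.

595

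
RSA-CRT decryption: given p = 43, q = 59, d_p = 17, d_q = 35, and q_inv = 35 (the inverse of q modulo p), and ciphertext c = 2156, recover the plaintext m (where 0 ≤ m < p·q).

m₁ = c^(d_p) mod p: c ≡ 6 (mod 43), and 6^17 mod 43 = 36.
m₂ = c^(d_q) mod q: c ≡ 32 (mod 59), and 32^35 mod 59 = 2.
h = q_inv·(m₁ − m₂) mod p = 35·(36 − 2) mod 43 = 29.
m = m₂ + h·q = 2 + 29·59 = 1713.

1713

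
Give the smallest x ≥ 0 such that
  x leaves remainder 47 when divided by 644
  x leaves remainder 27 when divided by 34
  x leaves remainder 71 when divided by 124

gcd(644, 34) = 2 and 2 | (27 − 47), so the pair is consistent; merging gives x ≡ 6487 (mod 10948), where 10948 = lcm(644, 34).
gcd(10948, 124) = 4 and 4 | (71 − 6487), so the pair is consistent; merging gives x ≡ 280187 (mod 339388), where 339388 = lcm(10948, 124).
The solution is unique modulo lcm(644, 34, 124) = 339388.

280187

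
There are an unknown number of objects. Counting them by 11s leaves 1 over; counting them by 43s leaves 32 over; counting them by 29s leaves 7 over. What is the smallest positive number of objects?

The moduli are pairwise coprime; M = 11·43·29 = 13717.
M/11 = 1247; 1247 ≡ 4 (mod 11); 4·3 ≡ 1, so inverse 3.
M/43 = 319; 319 ≡ 18 (mod 43); 18·12 ≡ 1, so inverse 12.
M/29 = 473; 473 ≡ 9 (mod 29); 9·13 ≡ 1, so inverse 13.
N ≡ 1·1247·3 + 32·319·12 + 7·473·13 = 169280.
169280 mod 13717 = 4676.

4676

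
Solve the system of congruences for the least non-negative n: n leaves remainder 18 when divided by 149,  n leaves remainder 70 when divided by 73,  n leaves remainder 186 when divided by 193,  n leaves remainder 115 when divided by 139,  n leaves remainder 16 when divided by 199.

44531296258

Combine the congruences pairwise.
From n ≡ 18 (mod 149) write n = 18 + 149t. Substituting into n ≡ 70 (mod 73) gives 149t ≡ 52 (mod 73), and since 3⁻¹ ≡ 49 (mod 73), t ≡ 66. Hence n ≡ 18 + 149·66 = 9852 (mod 10877).
From n ≡ 9852 (mod 10877) write n = 9852 + 10877t. Substituting into n ≡ 186 (mod 193) gives 10877t ≡ 177 (mod 193), and since 69⁻¹ ≡ 14 (mod 193), t ≡ 162. Hence n ≡ 9852 + 10877·162 = 1771926 (mod 2099261).
From n ≡ 1771926 (mod 2099261) write n = 1771926 + 2099261t. Substituting into n ≡ 115 (mod 139) gives 2099261t ≡ 22 (mod 139), and since 83⁻¹ ≡ 67 (mod 139), t ≡ 84. Hence n ≡ 1771926 + 2099261·84 = 178109850 (mod 291797279).
From n ≡ 178109850 (mod 291797279) write n = 178109850 + 291797279t. Substituting into n ≡ 16 (mod 199) gives 291797279t ≡ 141 (mod 199), and since 196⁻¹ ≡ 66 (mod 199), t ≡ 152. Hence n ≡ 178109850 + 291797279·152 = 44531296258 (mod 58067658521).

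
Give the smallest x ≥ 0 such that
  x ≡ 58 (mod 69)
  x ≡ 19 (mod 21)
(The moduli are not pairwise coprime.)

334

Combine the congruences pairwise.
gcd(69, 21) = 3 and 3 | (19 − 58), so the pair is consistent; merging gives x ≡ 334 (mod 483), where 483 = lcm(69, 21).
The solution is unique modulo lcm(69, 21) = 483.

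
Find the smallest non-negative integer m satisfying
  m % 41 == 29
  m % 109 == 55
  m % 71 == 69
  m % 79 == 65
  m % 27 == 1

From m ≡ 29 (mod 41) write m = 29 + 41t. Substituting into m ≡ 55 (mod 109) gives 41t ≡ 26 (mod 109), and since 41⁻¹ ≡ 8 (mod 109), t ≡ 99. Hence m ≡ 29 + 41·99 = 4088 (mod 4469).
From m ≡ 4088 (mod 4469) write m = 4088 + 4469t. Substituting into m ≡ 69 (mod 71) gives 4469t ≡ 28 (mod 71), and since 67⁻¹ ≡ 53 (mod 71), t ≡ 64. Hence m ≡ 4088 + 4469·64 = 290104 (mod 317299).
From m ≡ 290104 (mod 317299) write m = 290104 + 317299t. Substituting into m ≡ 65 (mod 79) gives 317299t ≡ 49 (mod 79), and since 35⁻¹ ≡ 70 (mod 79), t ≡ 33. Hence m ≡ 290104 + 317299·33 = 10760971 (mod 25066621).
From m ≡ 10760971 (mod 25066621) write m = 10760971 + 25066621t. Substituting into m ≡ 1 (mod 27) gives 25066621t ≡ 15 (mod 27), and since 10⁻¹ ≡ 19 (mod 27), t ≡ 15. Hence m ≡ 10760971 + 25066621·15 = 386760286 (mod 676798767).

386760286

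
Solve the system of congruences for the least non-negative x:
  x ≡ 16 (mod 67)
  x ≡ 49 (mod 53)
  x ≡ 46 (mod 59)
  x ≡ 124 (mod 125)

From x ≡ 16 (mod 67) write x = 16 + 67t. Substituting into x ≡ 49 (mod 53) gives 67t ≡ 33 (mod 53), and since 14⁻¹ ≡ 19 (mod 53), t ≡ 44. Hence x ≡ 16 + 67·44 = 2964 (mod 3551).
From x ≡ 2964 (mod 3551) write x = 2964 + 3551t. Substituting into x ≡ 46 (mod 59) gives 3551t ≡ 32 (mod 59), and since 11⁻¹ ≡ 43 (mod 59), t ≡ 19. Hence x ≡ 2964 + 3551·19 = 70433 (mod 209509).
From x ≡ 70433 (mod 209509) write x = 70433 + 209509t. Substituting into x ≡ 124 (mod 125) gives 209509t ≡ 66 (mod 125), and since 9⁻¹ ≡ 14 (mod 125), t ≡ 49. Hence x ≡ 70433 + 209509·49 = 10336374 (mod 26188625).

10336374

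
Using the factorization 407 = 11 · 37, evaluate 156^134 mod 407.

Mod 11: 156 ≡ 2; by Fermat, exponent reduces to 134 mod 10 = 4; 2^4 ≡ 5 (mod 11).
Mod 37: 156 ≡ 8; by Fermat, exponent reduces to 134 mod 36 = 26; 8^26 ≡ 27 (mod 37).
Combine by CRT: x ≡ 5 (mod 11), x ≡ 27 (mod 37) ⇒ x ≡ 27 (mod 407).

27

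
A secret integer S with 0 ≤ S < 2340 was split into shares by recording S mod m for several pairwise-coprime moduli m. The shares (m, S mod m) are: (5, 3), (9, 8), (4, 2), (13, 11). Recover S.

2078

Combine the congruences pairwise.
From S ≡ 3 (mod 5) write S = 3 + 5t. Substituting into S ≡ 8 (mod 9) gives 5t ≡ 5 (mod 9), and since 5⁻¹ ≡ 2 (mod 9), t ≡ 1. Hence S ≡ 3 + 5·1 = 8 (mod 45).
From S ≡ 8 (mod 45) write S = 8 + 45t. Substituting into S ≡ 2 (mod 4) gives 45t ≡ 2 (mod 4), and since 1⁻¹ ≡ 1 (mod 4), t ≡ 2. Hence S ≡ 8 + 45·2 = 98 (mod 180).
From S ≡ 98 (mod 180) write S = 98 + 180t. Substituting into S ≡ 11 (mod 13) gives 180t ≡ 4 (mod 13), and since 11⁻¹ ≡ 6 (mod 13), t ≡ 11. Hence S ≡ 98 + 180·11 = 2078 (mod 2340).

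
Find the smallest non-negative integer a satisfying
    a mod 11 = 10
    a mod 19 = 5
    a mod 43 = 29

The moduli are pairwise coprime; N = 11·19·43 = 8987.
N/11 = 817; 817 ≡ 3 (mod 11); 3·4 ≡ 1, so inverse 4.
N/19 = 473; 473 ≡ 17 (mod 19); 17·9 ≡ 1, so inverse 9.
N/43 = 209; 209 ≡ 37 (mod 43); 37·7 ≡ 1, so inverse 7.
a ≡ 10·817·4 + 5·473·9 + 29·209·7 = 96392.
96392 mod 8987 = 6522.

6522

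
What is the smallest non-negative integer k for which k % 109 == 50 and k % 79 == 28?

8007

Combine the congruences pairwise.
From k ≡ 50 (mod 109) write k = 50 + 109t. Substituting into k ≡ 28 (mod 79) gives 109t ≡ 57 (mod 79), and since 30⁻¹ ≡ 29 (mod 79), t ≡ 73. Hence k ≡ 50 + 109·73 = 8007 (mod 8611).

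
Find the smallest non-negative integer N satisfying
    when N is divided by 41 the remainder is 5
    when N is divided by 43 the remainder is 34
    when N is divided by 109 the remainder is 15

106072

From N ≡ 5 (mod 41) write N = 5 + 41t. Substituting into N ≡ 34 (mod 43) gives 41t ≡ 29 (mod 43), and since 41⁻¹ ≡ 21 (mod 43), t ≡ 7. Hence N ≡ 5 + 41·7 = 292 (mod 1763).
From N ≡ 292 (mod 1763) write N = 292 + 1763t. Substituting into N ≡ 15 (mod 109) gives 1763t ≡ 50 (mod 109), and since 19⁻¹ ≡ 23 (mod 109), t ≡ 60. Hence N ≡ 292 + 1763·60 = 106072 (mod 192167).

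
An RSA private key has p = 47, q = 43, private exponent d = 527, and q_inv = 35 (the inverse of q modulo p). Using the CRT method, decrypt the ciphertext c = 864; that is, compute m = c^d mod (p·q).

d_p = d mod (p−1) = 527 mod 46 = 21; d_q = d mod (q−1) = 23.
m₁ = c^(d_p) mod p: c ≡ 18 (mod 47), and 18^21 mod 47 = 28.
m₂ = c^(d_q) mod q: c ≡ 4 (mod 43), and 4^23 mod 43 = 16.
h = q_inv·(m₁ − m₂) mod p = 35·(28 − 16) mod 47 = 44.
m = m₂ + h·q = 16 + 44·43 = 1908.

1908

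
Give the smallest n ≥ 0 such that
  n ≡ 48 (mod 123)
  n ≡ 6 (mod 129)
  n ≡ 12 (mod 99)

74955

Combine the congruences pairwise.
gcd(123, 129) = 3 and 3 | (6 − 48), so the pair is consistent; merging gives n ≡ 909 (mod 5289), where 5289 = lcm(123, 129).
gcd(5289, 99) = 3 and 3 | (12 − 909), so the pair is consistent; merging gives n ≡ 74955 (mod 174537), where 174537 = lcm(5289, 99).
The solution is unique modulo lcm(123, 129, 99) = 174537.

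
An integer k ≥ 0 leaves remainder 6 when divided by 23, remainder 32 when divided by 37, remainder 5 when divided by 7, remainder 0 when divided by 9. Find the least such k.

The moduli are pairwise coprime; N = 23·37·7·9 = 53613.
N/23 = 2331; 2331 ≡ 8 (mod 23); 8·3 ≡ 1, so inverse 3.
N/37 = 1449; 1449 ≡ 6 (mod 37); 6·31 ≡ 1, so inverse 31.
N/7 = 7659; 7659 ≡ 1 (mod 7), inverse 1.
N/9 = 5957; 5957 ≡ 8 (mod 9); 8·8 ≡ 1, so inverse 8.
k ≡ 6·2331·3 + 32·1449·31 + 5·7659·1 + 0·5957·8 = 1517661.
1517661 mod 53613 = 16497.

16497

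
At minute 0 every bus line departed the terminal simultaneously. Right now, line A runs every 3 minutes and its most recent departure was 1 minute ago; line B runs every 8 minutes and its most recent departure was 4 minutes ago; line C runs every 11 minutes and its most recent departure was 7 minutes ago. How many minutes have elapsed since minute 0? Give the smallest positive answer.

172

The moduli are pairwise coprime; N = 3·8·11 = 264.
N/3 = 88; 88 ≡ 1 (mod 3), inverse 1.
N/8 = 33; 33 ≡ 1 (mod 8), inverse 1.
N/11 = 24; 24 ≡ 2 (mod 11); 2·6 ≡ 1, so inverse 6.
t ≡ 1·88·1 + 4·33·1 + 7·24·6 = 1228.
1228 mod 264 = 172.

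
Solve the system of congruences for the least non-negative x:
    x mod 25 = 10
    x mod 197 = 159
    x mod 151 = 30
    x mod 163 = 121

Combine the congruences pairwise.
From x ≡ 10 (mod 25) write x = 10 + 25t. Substituting into x ≡ 159 (mod 197) gives 25t ≡ 149 (mod 197), and since 25⁻¹ ≡ 134 (mod 197), t ≡ 69. Hence x ≡ 10 + 25·69 = 1735 (mod 4925).
From x ≡ 1735 (mod 4925) write x = 1735 + 4925t. Substituting into x ≡ 30 (mod 151) gives 4925t ≡ 107 (mod 151), and since 93⁻¹ ≡ 13 (mod 151), t ≡ 32. Hence x ≡ 1735 + 4925·32 = 159335 (mod 743675).
From x ≡ 159335 (mod 743675) write x = 159335 + 743675t. Substituting into x ≡ 121 (mod 163) gives 743675t ≡ 37 (mod 163), and since 69⁻¹ ≡ 26 (mod 163), t ≡ 147. Hence x ≡ 159335 + 743675·147 = 109479560 (mod 121219025).

109479560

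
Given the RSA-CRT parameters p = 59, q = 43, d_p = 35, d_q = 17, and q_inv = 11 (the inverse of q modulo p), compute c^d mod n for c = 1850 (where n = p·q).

1420

m₁ = c^(d_p) mod p: c ≡ 21 (mod 59), and 21^35 mod 59 = 4.
m₂ = c^(d_q) mod q: c ≡ 1 (mod 43), and 1^17 mod 43 = 1.
h = q_inv·(m₁ − m₂) mod p = 11·(4 − 1) mod 59 = 33.
m = m₂ + h·q = 1 + 33·43 = 1420.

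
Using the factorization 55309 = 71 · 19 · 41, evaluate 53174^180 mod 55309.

Mod 71: 53174 ≡ 66; by Fermat, exponent reduces to 180 mod 70 = 40; 66^40 ≡ 1 (mod 71).
Mod 19: 53174 ≡ 12; since 18 | 180, by Fermat 12^180 ≡ 1 (mod 19).
Mod 41: 53174 ≡ 38; by Fermat, exponent reduces to 180 mod 40 = 20; 38^20 ≡ 40 (mod 41).
Combine by CRT: x ≡ 1 (mod 71), x ≡ 1 (mod 19), x ≡ 40 (mod 41) ⇒ x ≡ 28330 (mod 55309).

28330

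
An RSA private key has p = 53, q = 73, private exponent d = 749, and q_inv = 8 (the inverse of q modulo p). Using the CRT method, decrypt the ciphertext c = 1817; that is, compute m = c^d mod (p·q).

2856

d_p = d mod (p−1) = 749 mod 52 = 21; d_q = d mod (q−1) = 29.
m₁ = c^(d_p) mod p: c ≡ 15 (mod 53), and 15^21 mod 53 = 47.
m₂ = c^(d_q) mod q: c ≡ 65 (mod 73), and 65^29 mod 73 = 9.
h = q_inv·(m₁ − m₂) mod p = 8·(47 − 9) mod 53 = 39.
m = m₂ + h·q = 9 + 39·73 = 2856.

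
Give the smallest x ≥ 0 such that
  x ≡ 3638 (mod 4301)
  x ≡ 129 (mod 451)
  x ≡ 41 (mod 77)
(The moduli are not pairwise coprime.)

205785

gcd(4301, 451) = 11 and 11 | (129 − 3638), so the pair is consistent; merging gives x ≡ 29444 (mod 176341), where 176341 = lcm(4301, 451).
gcd(176341, 77) = 11 and 11 | (41 − 29444), so the pair is consistent; merging gives x ≡ 205785 (mod 1234387), where 1234387 = lcm(176341, 77).
The solution is unique modulo lcm(4301, 451, 77) = 1234387.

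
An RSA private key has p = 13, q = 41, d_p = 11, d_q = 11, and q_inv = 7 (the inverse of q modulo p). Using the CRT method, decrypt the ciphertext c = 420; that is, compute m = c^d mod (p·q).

m₁ = c^(d_p) mod p: c ≡ 4 (mod 13), and 4^11 mod 13 = 10.
m₂ = c^(d_q) mod q: c ≡ 10 (mod 41), and 10^11 mod 41 = 10.
h = q_inv·(m₁ − m₂) mod p = 7·(10 − 10) mod 13 = 0.
m = m₂ + h·q = 10 + 0·41 = 10.

10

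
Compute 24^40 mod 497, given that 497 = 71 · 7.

116

Mod 71: 24 ≡ 24; 24^40 ≡ 45 (mod 71).
Mod 7: 24 ≡ 3; by Fermat, exponent reduces to 40 mod 6 = 4; 3^4 ≡ 4 (mod 7).
Combine by CRT: x ≡ 45 (mod 71), x ≡ 4 (mod 7) ⇒ x ≡ 116 (mod 497).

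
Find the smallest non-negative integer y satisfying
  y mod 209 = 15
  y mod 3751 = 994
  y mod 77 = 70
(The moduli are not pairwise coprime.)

263564

Combine the congruences pairwise.
gcd(209, 3751) = 11 and 11 | (994 − 15), so the pair is consistent; merging gives y ≡ 49757 (mod 71269), where 71269 = lcm(209, 3751).
gcd(71269, 77) = 11 and 11 | (70 − 49757), so the pair is consistent; merging gives y ≡ 263564 (mod 498883), where 498883 = lcm(71269, 77).
The solution is unique modulo lcm(209, 3751, 77) = 498883.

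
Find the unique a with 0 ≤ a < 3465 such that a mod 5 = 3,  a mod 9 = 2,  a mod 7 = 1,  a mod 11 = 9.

218

The moduli are pairwise coprime; N = 5·9·7·11 = 3465.
N/5 = 693; 693 ≡ 3 (mod 5); 3·2 ≡ 1, so inverse 2.
N/9 = 385; 385 ≡ 7 (mod 9); 7·4 ≡ 1, so inverse 4.
N/7 = 495; 495 ≡ 5 (mod 7); 5·3 ≡ 1, so inverse 3.
N/11 = 315; 315 ≡ 7 (mod 11); 7·8 ≡ 1, so inverse 8.
a ≡ 3·693·2 + 2·385·4 + 1·495·3 + 9·315·8 = 31403.
31403 mod 3465 = 218.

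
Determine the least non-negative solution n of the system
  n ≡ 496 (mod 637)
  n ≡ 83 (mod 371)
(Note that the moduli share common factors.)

7503

gcd(637, 371) = 7 and 7 | (83 − 496), so the pair is consistent; merging gives n ≡ 7503 (mod 33761), where 33761 = lcm(637, 371).
The solution is unique modulo lcm(637, 371) = 33761.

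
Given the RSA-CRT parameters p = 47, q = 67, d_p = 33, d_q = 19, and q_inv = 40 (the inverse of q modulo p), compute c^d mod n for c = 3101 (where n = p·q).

m₁ = c^(d_p) mod p: c ≡ 46 (mod 47), and 46^33 mod 47 = 46.
m₂ = c^(d_q) mod q: c ≡ 19 (mod 67), and 19^19 mod 67 = 39.
h = q_inv·(m₁ − m₂) mod p = 40·(46 − 39) mod 47 = 45.
m = m₂ + h·q = 39 + 45·67 = 3054.

3054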